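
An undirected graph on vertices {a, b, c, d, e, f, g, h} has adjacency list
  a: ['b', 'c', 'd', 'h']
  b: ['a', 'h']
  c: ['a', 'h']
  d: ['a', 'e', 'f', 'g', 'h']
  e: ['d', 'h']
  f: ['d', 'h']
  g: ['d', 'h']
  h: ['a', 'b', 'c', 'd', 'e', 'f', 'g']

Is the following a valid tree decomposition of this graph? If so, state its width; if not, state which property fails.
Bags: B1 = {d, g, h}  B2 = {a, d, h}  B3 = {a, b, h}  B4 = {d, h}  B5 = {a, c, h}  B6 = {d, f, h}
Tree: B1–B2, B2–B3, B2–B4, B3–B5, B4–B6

No — vertex e appears in no bag.

A tree decomposition must satisfy three properties: every vertex lies in some bag; for every edge, both endpoints lie together in some bag; and for every vertex, the bags containing it form a connected subtree. Here vertex e appears in no bag, so the decomposition is invalid.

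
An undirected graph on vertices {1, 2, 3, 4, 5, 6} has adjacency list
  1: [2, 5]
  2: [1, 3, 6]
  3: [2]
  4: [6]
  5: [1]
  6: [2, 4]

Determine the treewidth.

1

A width-1 tree decomposition is:
Bags: B1 = {2, 6}  B2 = {1, 2}  B3 = {4, 6}  B4 = {2, 3}  B5 = {1, 5}
Tree: B1–B2, B1–B3, B1–B4, B2–B5
The largest bag has 2 vertices, giving width 1; this decomposition certifies tw(G) ≤ 1. Since G has at least one edge (e.g. 2–6), it is not an edgeless graph, so tw(G) ≥ 1. The upper and lower bounds meet at 1, so that is the treewidth.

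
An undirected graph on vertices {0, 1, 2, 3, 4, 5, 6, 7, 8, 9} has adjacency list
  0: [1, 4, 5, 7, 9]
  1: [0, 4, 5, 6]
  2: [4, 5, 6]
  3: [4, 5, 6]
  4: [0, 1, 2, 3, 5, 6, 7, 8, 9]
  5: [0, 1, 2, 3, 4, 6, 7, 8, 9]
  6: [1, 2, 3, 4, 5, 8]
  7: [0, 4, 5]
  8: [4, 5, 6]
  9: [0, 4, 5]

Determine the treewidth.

3

A width-3 tree decomposition is:
Bags: B1 = {1, 4, 5, 6}  B2 = {0, 1, 4, 5}  B3 = {0, 4, 5, 7}  B4 = {0, 4, 5, 9}  B5 = {2, 4, 5, 6}  B6 = {3, 4, 5, 6}  B7 = {4, 5, 6, 8}
Tree: B1–B2, B2–B3, B3–B4, B1–B5, B5–B6, B6–B7
Each bag holds 4 vertices, so the decomposition has width 3, which upper-bounds the treewidth. For the lower bound, the 4 vertices {0, 1, 4, 5} are pairwise adjacent, and any tree decomposition puts a clique entirely inside one bag — forcing width ≥ 3. The upper and lower bounds meet at 3, so that is the treewidth.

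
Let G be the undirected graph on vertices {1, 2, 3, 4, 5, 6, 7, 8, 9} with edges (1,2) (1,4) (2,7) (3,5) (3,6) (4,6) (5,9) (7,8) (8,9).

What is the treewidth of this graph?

2

A width-2 tree decomposition is:
Bags: B1 = {7, 8, 9}  B2 = {2, 7, 9}  B3 = {1, 2, 9}  B4 = {1, 4, 9}  B5 = {4, 6, 9}  B6 = {3, 6, 9}  B7 = {3, 5, 9}
Tree: B1–B2, B2–B3, B3–B4, B4–B5, B5–B6, B6–B7
Every bag has size at most 3, so the width is 3 − 1 = 2 and tw(G) ≤ 2. For the lower bound, G contains the cycle 9–8–7–2–1–4–6–3–5–9, so G is not a forest; only forests have treewidth ≤ 1, hence tw(G) ≥ 2. The upper and lower bounds meet at 2, so that is the treewidth.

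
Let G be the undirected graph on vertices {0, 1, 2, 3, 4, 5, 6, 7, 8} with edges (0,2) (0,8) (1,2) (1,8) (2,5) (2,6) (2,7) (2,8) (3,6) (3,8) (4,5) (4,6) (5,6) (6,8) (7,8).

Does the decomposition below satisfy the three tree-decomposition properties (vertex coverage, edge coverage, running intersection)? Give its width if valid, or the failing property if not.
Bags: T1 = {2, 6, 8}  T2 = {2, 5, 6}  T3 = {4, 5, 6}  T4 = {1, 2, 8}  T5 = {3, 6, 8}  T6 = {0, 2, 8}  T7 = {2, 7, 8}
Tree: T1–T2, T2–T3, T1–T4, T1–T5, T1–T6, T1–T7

Vertex coverage: the bags together contain {0, 1, 2, 3, 4, 5, 6, 7, 8}, the full vertex set. Edge coverage: each edge of G has both endpoints in at least one bag. Running intersection: for every vertex, the bags containing it form a connected subtree. All three properties hold, so this is a valid tree decomposition of width max|bag| − 1 = 2, and hence tw(G) ≤ 2.

Yes; width 2.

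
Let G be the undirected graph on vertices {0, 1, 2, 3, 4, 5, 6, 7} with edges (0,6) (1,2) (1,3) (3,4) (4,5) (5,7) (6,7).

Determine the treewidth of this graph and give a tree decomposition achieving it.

Each bag holds 2 vertices, so the decomposition has width 1, which upper-bounds the treewidth. G has an edge, so its treewidth is at least 1. The upper and lower bounds meet at 1, so that is the treewidth.

Treewidth 1.
Bags: B1 = {1, 2}  B2 = {1, 3}  B3 = {3, 4}  B4 = {4, 5}  B5 = {5, 7}  B6 = {6, 7}  B7 = {0, 6}
Tree: B1–B2, B2–B3, B3–B4, B4–B5, B5–B6, B6–B7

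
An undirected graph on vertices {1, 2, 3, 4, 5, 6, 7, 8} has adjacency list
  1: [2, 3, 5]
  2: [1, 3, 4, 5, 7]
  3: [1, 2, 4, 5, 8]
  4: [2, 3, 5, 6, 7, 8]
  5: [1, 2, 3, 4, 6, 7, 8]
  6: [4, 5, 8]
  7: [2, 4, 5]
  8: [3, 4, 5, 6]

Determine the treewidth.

3

A width-3 tree decomposition is:
Bags: B1 = {2, 3, 4, 5}  B2 = {1, 2, 3, 5}  B3 = {2, 4, 5, 7}  B4 = {3, 4, 5, 8}  B5 = {4, 5, 6, 8}
Tree: B1–B2, B1–B3, B1–B4, B4–B5
Each bag holds 4 vertices, so the decomposition has width 3, which upper-bounds the treewidth. On the other hand G contains the 4-clique {1, 2, 3, 5}. A clique must lie in a single bag of any decomposition, so no decomposition can have width below 3. Combining the bounds, tw(G) = 3.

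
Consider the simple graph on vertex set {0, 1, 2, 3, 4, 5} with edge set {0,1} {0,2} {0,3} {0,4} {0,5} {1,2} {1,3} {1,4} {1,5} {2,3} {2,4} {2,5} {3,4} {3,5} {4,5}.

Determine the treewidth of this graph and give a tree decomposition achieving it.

A single bag containing all 6 vertices is trivially a valid decomposition of width 5. For the lower bound, the 6 vertices {0, 1, 2, 3, 4, 5} are pairwise adjacent, and any tree decomposition puts a clique entirely inside one bag — forcing width ≥ 5. Combining the bounds, tw(G) = 5.

Treewidth 5.
One such decomposition:
Bags: B1 = {0, 1, 2, 3, 4, 5}
Tree: (single bag)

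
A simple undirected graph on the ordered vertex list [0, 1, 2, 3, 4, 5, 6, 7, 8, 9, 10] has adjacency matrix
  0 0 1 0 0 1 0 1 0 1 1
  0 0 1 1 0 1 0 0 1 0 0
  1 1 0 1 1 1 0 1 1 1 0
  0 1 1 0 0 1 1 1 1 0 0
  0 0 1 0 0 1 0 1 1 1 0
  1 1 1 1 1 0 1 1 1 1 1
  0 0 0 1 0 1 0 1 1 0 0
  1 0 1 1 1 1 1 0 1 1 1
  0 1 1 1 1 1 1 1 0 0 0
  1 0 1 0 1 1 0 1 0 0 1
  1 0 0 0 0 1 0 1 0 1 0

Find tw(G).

4

A width-4 tree decomposition is:
Bags: B1 = {0, 5, 7, 9, 10}  B2 = {0, 2, 5, 7, 9}  B3 = {2, 4, 5, 7, 9}  B4 = {2, 4, 5, 7, 8}  B5 = {2, 3, 5, 7, 8}  B6 = {1, 2, 3, 5, 8}  B7 = {3, 5, 6, 7, 8}
Tree: B1–B2, B2–B3, B3–B4, B4–B5, B5–B6, B5–B7
Every bag has size at most 5, so the width is 5 − 1 = 4 and tw(G) ≤ 4. Conversely, {1, 2, 3, 5, 8} is a clique of size 5, and the vertices of any clique must share a bag in every tree decomposition; so some bag has ≥ 5 vertices and tw(G) ≥ 4. The upper and lower bounds meet at 4, so that is the treewidth.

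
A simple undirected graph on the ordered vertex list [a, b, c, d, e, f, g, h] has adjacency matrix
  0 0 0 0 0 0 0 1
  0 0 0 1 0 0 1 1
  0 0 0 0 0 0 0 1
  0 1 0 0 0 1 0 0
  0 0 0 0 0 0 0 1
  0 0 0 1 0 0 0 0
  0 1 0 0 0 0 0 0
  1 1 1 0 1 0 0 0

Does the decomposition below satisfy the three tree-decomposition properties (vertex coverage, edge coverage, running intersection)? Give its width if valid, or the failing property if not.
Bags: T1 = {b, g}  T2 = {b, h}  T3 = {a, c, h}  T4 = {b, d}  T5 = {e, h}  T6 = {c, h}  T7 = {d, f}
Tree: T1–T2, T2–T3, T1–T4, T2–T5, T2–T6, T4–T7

No — bags containing vertex c are not connected in the tree.

A tree decomposition must satisfy three properties: every vertex lies in some bag; for every edge, both endpoints lie together in some bag; and for every vertex, the bags containing it form a connected subtree. Here bags containing vertex c are not connected in the tree, so the decomposition is invalid.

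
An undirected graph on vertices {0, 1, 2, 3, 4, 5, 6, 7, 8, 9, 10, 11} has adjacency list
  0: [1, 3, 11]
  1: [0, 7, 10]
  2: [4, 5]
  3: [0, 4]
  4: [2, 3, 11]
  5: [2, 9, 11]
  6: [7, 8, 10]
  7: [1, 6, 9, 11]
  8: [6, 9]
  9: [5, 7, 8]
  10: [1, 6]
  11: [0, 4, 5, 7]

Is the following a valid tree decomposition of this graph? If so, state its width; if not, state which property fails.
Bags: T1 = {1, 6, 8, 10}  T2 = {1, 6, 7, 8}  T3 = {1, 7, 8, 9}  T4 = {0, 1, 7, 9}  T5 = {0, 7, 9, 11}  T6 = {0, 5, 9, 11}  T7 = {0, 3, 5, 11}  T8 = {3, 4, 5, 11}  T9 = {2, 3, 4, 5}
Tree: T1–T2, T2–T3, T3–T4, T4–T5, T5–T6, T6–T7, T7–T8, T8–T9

Checking the three conditions: (i) the bags cover all of {0, 1, 2, 3, 4, 5, 6, 7, 8, 9, 10, 11}; (ii) for each edge, some bag contains both endpoints; (iii) the bags containing any fixed vertex form a subtree. All hold, so the decomposition is valid with width 4 − 1 = 3.

Yes; width 3.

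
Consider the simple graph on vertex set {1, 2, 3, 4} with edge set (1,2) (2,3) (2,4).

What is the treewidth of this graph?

1

A width-1 tree decomposition is:
Bags: B1 = {1, 2}  B2 = {2, 3}  B3 = {2, 4}
Tree: B1–B2, B1–B3
Each bag holds 2 vertices, so the decomposition has width 1, which upper-bounds the treewidth. Any graph with an edge has treewidth ≥ 1, and G has the edge 2–1. Combining the bounds, tw(G) = 1.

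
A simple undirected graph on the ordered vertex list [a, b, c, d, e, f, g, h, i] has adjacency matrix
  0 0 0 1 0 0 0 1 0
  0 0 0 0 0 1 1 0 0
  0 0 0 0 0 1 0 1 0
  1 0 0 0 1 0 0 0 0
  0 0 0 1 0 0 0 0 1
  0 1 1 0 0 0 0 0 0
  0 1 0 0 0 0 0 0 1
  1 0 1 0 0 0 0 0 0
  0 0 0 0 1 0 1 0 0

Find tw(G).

2

A width-2 tree decomposition is:
Bags: B1 = {c, f, h}  B2 = {a, f, h}  B3 = {a, d, f}  B4 = {d, e, f}  B5 = {e, f, i}  B6 = {f, g, i}  B7 = {b, f, g}
Tree: B1–B2, B2–B3, B3–B4, B4–B5, B5–B6, B6–B7
The largest bag has 3 vertices, giving width 2; this decomposition certifies tw(G) ≤ 2. Since f–c–h–a–d–e–i–g–b–f is a cycle in G, G is not acyclic. Forests are exactly the graphs of treewidth ≤ 1, so tw(G) ≥ 2. Combining the bounds, tw(G) = 2.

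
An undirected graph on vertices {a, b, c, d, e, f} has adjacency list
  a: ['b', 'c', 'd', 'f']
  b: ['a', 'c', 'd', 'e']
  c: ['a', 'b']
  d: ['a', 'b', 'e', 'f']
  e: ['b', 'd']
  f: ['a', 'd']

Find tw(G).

2

A width-2 tree decomposition is:
Bags: B1 = {a, b, d}  B2 = {a, d, f}  B3 = {b, d, e}  B4 = {a, b, c}
Tree: B1–B2, B1–B3, B1–B4
The largest bag has 3 vertices, giving width 2; this decomposition certifies tw(G) ≤ 2. On the other hand G contains the 3-clique {b, d, e}. A clique must lie in a single bag of any decomposition, so no decomposition can have width below 2. The upper and lower bounds meet at 2, so that is the treewidth.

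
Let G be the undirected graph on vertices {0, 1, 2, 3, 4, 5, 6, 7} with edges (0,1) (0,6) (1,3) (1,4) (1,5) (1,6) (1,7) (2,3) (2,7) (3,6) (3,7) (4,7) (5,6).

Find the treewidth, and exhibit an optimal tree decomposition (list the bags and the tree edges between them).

Every bag has size at most 3, so the width is 3 − 1 = 2 and tw(G) ≤ 2. Conversely, {1, 4, 7} is a clique of size 3, and the vertices of any clique must share a bag in every tree decomposition; so some bag has ≥ 3 vertices and tw(G) ≥ 2. Therefore the treewidth is 2.

Treewidth 2.
One such decomposition:
Bags: B1 = {1, 3, 7}  B2 = {1, 3, 6}  B3 = {0, 1, 6}  B4 = {2, 3, 7}  B5 = {1, 4, 7}  B6 = {1, 5, 6}
Tree: B1–B2, B2–B3, B1–B4, B1–B5, B3–B6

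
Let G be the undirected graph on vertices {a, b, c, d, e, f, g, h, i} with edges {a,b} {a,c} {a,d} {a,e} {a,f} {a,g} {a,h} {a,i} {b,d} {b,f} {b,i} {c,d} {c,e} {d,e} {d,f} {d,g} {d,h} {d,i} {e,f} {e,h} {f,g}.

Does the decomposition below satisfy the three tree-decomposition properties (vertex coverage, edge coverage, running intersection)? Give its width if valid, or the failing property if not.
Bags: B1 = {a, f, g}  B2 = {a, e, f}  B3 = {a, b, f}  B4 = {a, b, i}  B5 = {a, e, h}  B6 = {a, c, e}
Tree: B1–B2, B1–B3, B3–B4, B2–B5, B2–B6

A tree decomposition must satisfy three properties: every vertex lies in some bag; for every edge, both endpoints lie together in some bag; and for every vertex, the bags containing it form a connected subtree. Here vertex d appears in no bag, so the decomposition is invalid.

No — vertex d appears in no bag.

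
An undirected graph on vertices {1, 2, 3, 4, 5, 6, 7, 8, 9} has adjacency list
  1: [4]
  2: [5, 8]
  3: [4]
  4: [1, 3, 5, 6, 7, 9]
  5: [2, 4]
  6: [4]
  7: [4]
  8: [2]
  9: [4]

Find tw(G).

A width-1 tree decomposition is:
Bags: B1 = {4, 5}  B2 = {2, 5}  B3 = {4, 9}  B4 = {4, 6}  B5 = {4, 7}  B6 = {2, 8}  B7 = {1, 4}  B8 = {3, 4}
Tree: B1–B2, B1–B3, B3–B4, B4–B5, B2–B6, B3–B7, B5–B8
The largest bag has 2 vertices, giving width 1; this decomposition certifies tw(G) ≤ 1. G has an edge, so its treewidth is at least 1. Therefore the treewidth is 1.

1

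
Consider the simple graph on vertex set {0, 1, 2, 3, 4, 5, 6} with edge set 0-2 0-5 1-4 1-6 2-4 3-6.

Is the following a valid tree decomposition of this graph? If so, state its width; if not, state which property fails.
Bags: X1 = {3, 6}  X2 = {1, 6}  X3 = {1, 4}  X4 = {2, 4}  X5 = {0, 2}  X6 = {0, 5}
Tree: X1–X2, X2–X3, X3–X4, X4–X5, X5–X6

Yes; width 1.

Every vertex of G appears in some bag (union = {0, 1, 2, 3, 4, 5, 6}); every edge is covered by a bag; and for each vertex v the set of bags containing v is connected in the bag tree. The decomposition is therefore valid. The largest bag has 2 vertices, so the width is 1.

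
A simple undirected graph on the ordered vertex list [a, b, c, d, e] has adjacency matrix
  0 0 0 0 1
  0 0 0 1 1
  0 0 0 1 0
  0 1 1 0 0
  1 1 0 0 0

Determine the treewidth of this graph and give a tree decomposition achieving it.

Treewidth 1.
One such decomposition:
Bags: B1 = {a, e}  B2 = {b, e}  B3 = {b, d}  B4 = {c, d}
Tree: B1–B2, B2–B3, B3–B4

Every bag has size at most 2, so the width is 2 − 1 = 1 and tw(G) ≤ 1. Any graph with an edge has treewidth ≥ 1, and G has the edge e–a. Hence tw(G) = 1 exactly.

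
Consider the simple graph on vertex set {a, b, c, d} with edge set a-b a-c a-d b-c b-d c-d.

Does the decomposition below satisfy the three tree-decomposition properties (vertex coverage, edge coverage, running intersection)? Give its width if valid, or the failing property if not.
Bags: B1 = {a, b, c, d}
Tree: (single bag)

Yes; width 3.

Every vertex of G appears in some bag (union = {a, b, c, d}); every edge is covered by a bag; and for each vertex v the set of bags containing v is connected in the bag tree. The decomposition is therefore valid. The largest bag has 4 vertices, so the width is 3.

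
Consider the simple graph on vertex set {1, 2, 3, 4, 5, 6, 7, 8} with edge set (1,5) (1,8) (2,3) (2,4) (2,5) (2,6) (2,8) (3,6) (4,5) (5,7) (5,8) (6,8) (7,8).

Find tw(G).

2

A width-2 tree decomposition is:
Bags: B1 = {2, 4, 5}  B2 = {2, 5, 8}  B3 = {2, 6, 8}  B4 = {1, 5, 8}  B5 = {5, 7, 8}  B6 = {2, 3, 6}
Tree: B1–B2, B2–B3, B2–B4, B2–B5, B3–B6
The largest bag has 3 vertices, giving width 2; this decomposition certifies tw(G) ≤ 2. On the other hand G contains the 3-clique {1, 5, 8}. A clique must lie in a single bag of any decomposition, so no decomposition can have width below 2. Therefore the treewidth is 2.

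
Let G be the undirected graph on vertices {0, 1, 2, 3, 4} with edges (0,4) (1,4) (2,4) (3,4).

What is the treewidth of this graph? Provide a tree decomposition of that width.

Treewidth 1.
One optimal decomposition is:
Bags: B1 = {0, 4}  B2 = {3, 4}  B3 = {2, 4}  B4 = {1, 4}
Tree: B1–B2, B2–B3, B2–B4

The largest bag has 2 vertices, giving width 1; this decomposition certifies tw(G) ≤ 1. Since G has at least one edge (e.g. 0–4), it is not an edgeless graph, so tw(G) ≥ 1. Combining the bounds, tw(G) = 1.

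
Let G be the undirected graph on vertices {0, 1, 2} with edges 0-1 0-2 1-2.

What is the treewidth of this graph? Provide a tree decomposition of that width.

With just one bag of size 3, the width is 3 − 1 = 2, so tw(G) ≤ 2. On the other hand G contains the 3-clique {0, 1, 2}. A clique must lie in a single bag of any decomposition, so no decomposition can have width below 2. Therefore the treewidth is 2.

Treewidth 2.
One optimal decomposition is:
Bags: B1 = {0, 1, 2}
Tree: (single bag)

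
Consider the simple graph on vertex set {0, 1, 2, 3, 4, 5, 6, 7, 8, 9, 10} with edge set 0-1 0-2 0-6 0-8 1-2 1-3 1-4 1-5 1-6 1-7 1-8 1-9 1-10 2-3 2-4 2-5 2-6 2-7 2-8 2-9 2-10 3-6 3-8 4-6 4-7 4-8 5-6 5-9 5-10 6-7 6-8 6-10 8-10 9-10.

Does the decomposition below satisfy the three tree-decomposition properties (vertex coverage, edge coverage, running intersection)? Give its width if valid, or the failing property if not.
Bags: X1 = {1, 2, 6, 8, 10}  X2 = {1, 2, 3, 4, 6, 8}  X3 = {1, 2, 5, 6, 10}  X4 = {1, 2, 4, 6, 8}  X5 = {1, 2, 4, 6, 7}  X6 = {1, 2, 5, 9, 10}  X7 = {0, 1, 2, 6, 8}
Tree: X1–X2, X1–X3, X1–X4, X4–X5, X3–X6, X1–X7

A tree decomposition must satisfy three properties: every vertex lies in some bag; for every edge, both endpoints lie together in some bag; and for every vertex, the bags containing it form a connected subtree. Here bags containing vertex 4 are not connected in the tree, so the decomposition is invalid.

No — bags containing vertex 4 are not connected in the tree.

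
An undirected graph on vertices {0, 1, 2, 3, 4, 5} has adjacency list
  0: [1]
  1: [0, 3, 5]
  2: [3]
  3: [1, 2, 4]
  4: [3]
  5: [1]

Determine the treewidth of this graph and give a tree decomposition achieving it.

Every bag has size at most 2, so the width is 2 − 1 = 1 and tw(G) ≤ 1. Any graph with an edge has treewidth ≥ 1, and G has the edge 1–3. The upper and lower bounds meet at 1, so that is the treewidth.

Treewidth 1.
One such decomposition:
Bags: B1 = {1, 3}  B2 = {3, 4}  B3 = {0, 1}  B4 = {2, 3}  B5 = {1, 5}
Tree: B1–B2, B1–B3, B2–B4, B1–B5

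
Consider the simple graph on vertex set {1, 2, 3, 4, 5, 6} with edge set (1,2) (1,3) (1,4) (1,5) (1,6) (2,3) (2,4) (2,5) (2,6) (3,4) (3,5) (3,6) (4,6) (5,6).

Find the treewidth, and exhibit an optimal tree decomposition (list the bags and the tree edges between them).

Treewidth 4.
Bags: B1 = {1, 2, 3, 5, 6}  B2 = {1, 2, 3, 4, 6}
Tree: B1–B2

The largest bag has 5 vertices, giving width 4; this decomposition certifies tw(G) ≤ 4. On the other hand G contains the 5-clique {1, 2, 3, 4, 6}. A clique must lie in a single bag of any decomposition, so no decomposition can have width below 4. Hence tw(G) = 4 exactly.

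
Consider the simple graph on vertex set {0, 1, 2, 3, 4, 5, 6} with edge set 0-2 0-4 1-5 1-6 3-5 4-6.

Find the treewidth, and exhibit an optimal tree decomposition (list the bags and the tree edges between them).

Each bag holds 2 vertices, so the decomposition has width 1, which upper-bounds the treewidth. Any graph with an edge has treewidth ≥ 1, and G has the edge 3–5. The upper and lower bounds meet at 1, so that is the treewidth.

Treewidth 1.
Bags: B1 = {3, 5}  B2 = {1, 5}  B3 = {1, 6}  B4 = {4, 6}  B5 = {0, 4}  B6 = {0, 2}
Tree: B1–B2, B2–B3, B3–B4, B4–B5, B5–B6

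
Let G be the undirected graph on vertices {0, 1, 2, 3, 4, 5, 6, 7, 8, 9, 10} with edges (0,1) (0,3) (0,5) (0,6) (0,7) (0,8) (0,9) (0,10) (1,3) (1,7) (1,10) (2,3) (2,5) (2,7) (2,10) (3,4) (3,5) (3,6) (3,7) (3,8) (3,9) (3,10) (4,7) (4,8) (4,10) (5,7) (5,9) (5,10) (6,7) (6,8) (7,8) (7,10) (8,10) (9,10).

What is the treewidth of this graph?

A width-4 tree decomposition is:
Bags: B1 = {0, 1, 3, 7, 10}  B2 = {0, 3, 7, 8, 10}  B3 = {0, 3, 5, 7, 10}  B4 = {0, 3, 6, 7, 8}  B5 = {0, 3, 5, 9, 10}  B6 = {2, 3, 5, 7, 10}  B7 = {3, 4, 7, 8, 10}
Tree: B1–B2, B1–B3, B2–B4, B3–B5, B3–B6, B2–B7
Every bag has size at most 5, so the width is 5 − 1 = 4 and tw(G) ≤ 4. For the lower bound, the 5 vertices {0, 3, 5, 9, 10} are pairwise adjacent, and any tree decomposition puts a clique entirely inside one bag — forcing width ≥ 4. Therefore the treewidth is 4.

4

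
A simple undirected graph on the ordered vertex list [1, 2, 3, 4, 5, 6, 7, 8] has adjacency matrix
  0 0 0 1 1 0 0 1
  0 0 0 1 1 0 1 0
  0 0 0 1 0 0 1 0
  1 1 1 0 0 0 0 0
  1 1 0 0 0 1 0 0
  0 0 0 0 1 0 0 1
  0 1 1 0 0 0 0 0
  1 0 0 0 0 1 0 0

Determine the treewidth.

A width-2 tree decomposition is:
Bags: B1 = {2, 3, 7}  B2 = {2, 3, 4}  B3 = {2, 4, 5}  B4 = {1, 4, 5}  B5 = {1, 5, 6}  B6 = {1, 6, 8}
Tree: B1–B2, B2–B3, B3–B4, B4–B5, B5–B6
Each bag holds 3 vertices, so the decomposition has width 2, which upper-bounds the treewidth. For the lower bound, G contains the cycle 7–3–4–2–7, so G is not a forest; only forests have treewidth ≤ 1, hence tw(G) ≥ 2. Combining the bounds, tw(G) = 2.

2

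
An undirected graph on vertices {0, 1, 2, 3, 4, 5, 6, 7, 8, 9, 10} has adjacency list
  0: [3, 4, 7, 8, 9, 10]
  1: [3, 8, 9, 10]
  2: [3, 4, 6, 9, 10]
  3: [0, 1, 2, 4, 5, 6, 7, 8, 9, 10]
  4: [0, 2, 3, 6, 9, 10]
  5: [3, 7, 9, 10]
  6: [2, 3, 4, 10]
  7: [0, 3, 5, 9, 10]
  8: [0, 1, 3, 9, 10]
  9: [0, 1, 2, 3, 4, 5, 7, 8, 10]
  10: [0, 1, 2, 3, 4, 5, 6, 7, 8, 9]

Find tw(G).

A width-4 tree decomposition is:
Bags: B1 = {0, 3, 4, 9, 10}  B2 = {0, 3, 7, 9, 10}  B3 = {0, 3, 8, 9, 10}  B4 = {1, 3, 8, 9, 10}  B5 = {2, 3, 4, 9, 10}  B6 = {3, 5, 7, 9, 10}  B7 = {2, 3, 4, 6, 10}
Tree: B1–B2, B1–B3, B3–B4, B1–B5, B2–B6, B5–B7
Each bag holds 5 vertices, so the decomposition has width 4, which upper-bounds the treewidth. On the other hand G contains the 5-clique {0, 3, 8, 9, 10}. A clique must lie in a single bag of any decomposition, so no decomposition can have width below 4. The upper and lower bounds meet at 4, so that is the treewidth.

4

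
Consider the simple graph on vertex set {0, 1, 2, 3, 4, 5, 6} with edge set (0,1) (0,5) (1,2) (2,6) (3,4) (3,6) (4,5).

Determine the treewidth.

2

A width-2 tree decomposition is:
Bags: B1 = {0, 1, 2}  B2 = {0, 2, 5}  B3 = {2, 4, 5}  B4 = {2, 3, 4}  B5 = {2, 3, 6}
Tree: B1–B2, B2–B3, B3–B4, B4–B5
Each bag holds 3 vertices, so the decomposition has width 2, which upper-bounds the treewidth. The edges 2–1–0–5–4–3–6–2 form a cycle, so G is not a tree and its treewidth is at least 2. Combining the bounds, tw(G) = 2.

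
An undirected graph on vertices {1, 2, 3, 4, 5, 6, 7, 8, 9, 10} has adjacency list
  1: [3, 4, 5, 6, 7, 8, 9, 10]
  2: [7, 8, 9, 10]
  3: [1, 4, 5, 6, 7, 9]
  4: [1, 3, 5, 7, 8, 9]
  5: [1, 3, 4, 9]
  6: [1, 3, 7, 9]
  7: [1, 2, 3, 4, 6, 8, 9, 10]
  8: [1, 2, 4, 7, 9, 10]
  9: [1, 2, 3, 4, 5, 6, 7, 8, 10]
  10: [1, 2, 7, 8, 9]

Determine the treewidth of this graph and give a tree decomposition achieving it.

Each bag holds 5 vertices, so the decomposition has width 4, which upper-bounds the treewidth. On the other hand G contains the 5-clique {1, 3, 4, 5, 9}. A clique must lie in a single bag of any decomposition, so no decomposition can have width below 4. Hence tw(G) = 4 exactly.

Treewidth 4.
One such decomposition:
Bags: B1 = {1, 4, 7, 8, 9}  B2 = {1, 3, 4, 7, 9}  B3 = {1, 7, 8, 9, 10}  B4 = {2, 7, 8, 9, 10}  B5 = {1, 3, 6, 7, 9}  B6 = {1, 3, 4, 5, 9}
Tree: B1–B2, B1–B3, B3–B4, B2–B5, B2–B6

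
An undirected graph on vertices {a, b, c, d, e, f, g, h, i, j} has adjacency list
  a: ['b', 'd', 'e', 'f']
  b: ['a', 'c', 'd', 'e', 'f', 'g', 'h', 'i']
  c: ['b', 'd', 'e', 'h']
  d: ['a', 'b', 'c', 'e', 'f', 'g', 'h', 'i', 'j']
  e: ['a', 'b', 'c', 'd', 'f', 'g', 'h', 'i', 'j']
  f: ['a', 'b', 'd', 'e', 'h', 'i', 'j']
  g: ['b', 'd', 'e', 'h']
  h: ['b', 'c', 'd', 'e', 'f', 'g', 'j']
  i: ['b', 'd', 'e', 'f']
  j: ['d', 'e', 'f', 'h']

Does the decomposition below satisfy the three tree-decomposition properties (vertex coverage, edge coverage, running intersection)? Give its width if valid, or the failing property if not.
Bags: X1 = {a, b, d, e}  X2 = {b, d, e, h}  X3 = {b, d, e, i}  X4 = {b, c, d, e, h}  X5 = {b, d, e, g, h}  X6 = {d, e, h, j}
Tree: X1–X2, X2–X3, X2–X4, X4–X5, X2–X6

A tree decomposition must satisfy three properties: every vertex lies in some bag; for every edge, both endpoints lie together in some bag; and for every vertex, the bags containing it form a connected subtree. Here vertex f appears in no bag, so the decomposition is invalid.

No — vertex f appears in no bag.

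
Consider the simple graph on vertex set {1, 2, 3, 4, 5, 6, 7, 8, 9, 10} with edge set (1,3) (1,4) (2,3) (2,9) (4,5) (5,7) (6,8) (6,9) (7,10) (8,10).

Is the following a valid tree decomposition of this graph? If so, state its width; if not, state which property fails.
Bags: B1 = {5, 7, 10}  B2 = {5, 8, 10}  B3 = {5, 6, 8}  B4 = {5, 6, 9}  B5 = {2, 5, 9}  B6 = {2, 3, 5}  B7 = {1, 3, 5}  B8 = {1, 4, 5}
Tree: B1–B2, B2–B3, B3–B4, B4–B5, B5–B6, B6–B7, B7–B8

Yes; width 2.

Vertex coverage: the bags together contain {1, 2, 3, 4, 5, 6, 7, 8, 9, 10}, the full vertex set. Edge coverage: each edge of G has both endpoints in at least one bag. Running intersection: for every vertex, the bags containing it form a connected subtree. All three properties hold, so this is a valid tree decomposition of width max|bag| − 1 = 2, and hence tw(G) ≤ 2.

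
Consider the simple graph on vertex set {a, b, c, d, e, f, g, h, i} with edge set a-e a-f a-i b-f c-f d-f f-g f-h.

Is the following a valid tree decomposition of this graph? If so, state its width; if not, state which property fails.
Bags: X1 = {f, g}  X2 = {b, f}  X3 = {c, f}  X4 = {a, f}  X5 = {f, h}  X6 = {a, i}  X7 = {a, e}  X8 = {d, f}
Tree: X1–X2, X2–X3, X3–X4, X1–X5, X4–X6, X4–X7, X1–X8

Every vertex of G appears in some bag (union = {a, b, c, d, e, f, g, h, i}); every edge is covered by a bag; and for each vertex v the set of bags containing v is connected in the bag tree. The decomposition is therefore valid. The largest bag has 2 vertices, so the width is 1.

Yes; width 1.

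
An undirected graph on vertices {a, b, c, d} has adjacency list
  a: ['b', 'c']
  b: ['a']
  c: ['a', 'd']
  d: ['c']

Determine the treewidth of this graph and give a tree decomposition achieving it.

Every bag has size at most 2, so the width is 2 − 1 = 1 and tw(G) ≤ 1. Since G has at least one edge (e.g. c–d), it is not an edgeless graph, so tw(G) ≥ 1. Hence tw(G) = 1 exactly.

Treewidth 1.
One optimal decomposition is:
Bags: B1 = {c, d}  B2 = {a, c}  B3 = {a, b}
Tree: B1–B2, B2–B3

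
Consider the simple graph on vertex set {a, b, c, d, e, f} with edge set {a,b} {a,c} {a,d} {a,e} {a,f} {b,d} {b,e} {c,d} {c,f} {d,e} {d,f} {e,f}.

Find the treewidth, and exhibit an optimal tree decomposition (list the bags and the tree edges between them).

Treewidth 3.
One optimal decomposition is:
Bags: B1 = {a, c, d, f}  B2 = {a, d, e, f}  B3 = {a, b, d, e}
Tree: B1–B2, B2–B3

The largest bag has 4 vertices, giving width 3; this decomposition certifies tw(G) ≤ 3. For the lower bound, the 4 vertices {a, d, e, f} are pairwise adjacent, and any tree decomposition puts a clique entirely inside one bag — forcing width ≥ 3. Therefore the treewidth is 3.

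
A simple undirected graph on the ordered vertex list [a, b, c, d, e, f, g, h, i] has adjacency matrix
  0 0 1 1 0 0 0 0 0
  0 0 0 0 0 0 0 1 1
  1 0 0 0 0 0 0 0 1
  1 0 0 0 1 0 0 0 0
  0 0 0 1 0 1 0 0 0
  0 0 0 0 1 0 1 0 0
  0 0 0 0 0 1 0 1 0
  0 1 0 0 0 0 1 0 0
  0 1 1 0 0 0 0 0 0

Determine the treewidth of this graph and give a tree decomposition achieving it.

Every bag has size at most 3, so the width is 3 − 1 = 2 and tw(G) ≤ 2. Since f–e–d–a–c–i–b–h–g–f is a cycle in G, G is not acyclic. Forests are exactly the graphs of treewidth ≤ 1, so tw(G) ≥ 2. Combining the bounds, tw(G) = 2.

Treewidth 2.
One such decomposition:
Bags: B1 = {d, e, f}  B2 = {a, d, f}  B3 = {a, c, f}  B4 = {c, f, i}  B5 = {b, f, i}  B6 = {b, f, h}  B7 = {f, g, h}
Tree: B1–B2, B2–B3, B3–B4, B4–B5, B5–B6, B6–B7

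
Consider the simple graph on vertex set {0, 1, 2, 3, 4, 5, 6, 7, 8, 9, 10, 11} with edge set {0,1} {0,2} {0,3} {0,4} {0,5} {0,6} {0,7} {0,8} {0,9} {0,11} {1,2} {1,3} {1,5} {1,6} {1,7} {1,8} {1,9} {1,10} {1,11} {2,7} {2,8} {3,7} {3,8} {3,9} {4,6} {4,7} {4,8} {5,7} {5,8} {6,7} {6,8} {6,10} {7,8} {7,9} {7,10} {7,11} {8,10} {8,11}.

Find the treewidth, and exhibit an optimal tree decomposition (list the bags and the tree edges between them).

Treewidth 4.
One optimal decomposition is:
Bags: B1 = {0, 4, 6, 7, 8}  B2 = {0, 1, 6, 7, 8}  B3 = {0, 1, 3, 7, 8}  B4 = {0, 1, 2, 7, 8}  B5 = {0, 1, 5, 7, 8}  B6 = {0, 1, 3, 7, 9}  B7 = {0, 1, 7, 8, 11}  B8 = {1, 6, 7, 8, 10}
Tree: B1–B2, B2–B3, B3–B4, B3–B5, B3–B6, B3–B7, B2–B8

The largest bag has 5 vertices, giving width 4; this decomposition certifies tw(G) ≤ 4. On the other hand G contains the 5-clique {0, 1, 2, 7, 8}. A clique must lie in a single bag of any decomposition, so no decomposition can have width below 4. The upper and lower bounds meet at 4, so that is the treewidth.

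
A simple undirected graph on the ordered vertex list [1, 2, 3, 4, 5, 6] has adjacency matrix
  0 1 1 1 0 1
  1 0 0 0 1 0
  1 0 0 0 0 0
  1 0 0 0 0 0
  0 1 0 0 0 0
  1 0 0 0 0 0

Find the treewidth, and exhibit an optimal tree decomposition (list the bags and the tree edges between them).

Treewidth 1.
Bags: B1 = {1, 2}  B2 = {1, 4}  B3 = {2, 5}  B4 = {1, 3}  B5 = {1, 6}
Tree: B1–B2, B1–B3, B2–B4, B2–B5

The largest bag has 2 vertices, giving width 1; this decomposition certifies tw(G) ≤ 1. Any graph with an edge has treewidth ≥ 1, and G has the edge 1–2. Combining the bounds, tw(G) = 1.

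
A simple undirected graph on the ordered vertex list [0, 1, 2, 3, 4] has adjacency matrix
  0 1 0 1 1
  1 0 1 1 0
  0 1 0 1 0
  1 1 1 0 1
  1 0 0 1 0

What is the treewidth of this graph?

A width-2 tree decomposition is:
Bags: B1 = {0, 3, 4}  B2 = {0, 1, 3}  B3 = {1, 2, 3}
Tree: B1–B2, B2–B3
Each bag holds 3 vertices, so the decomposition has width 2, which upper-bounds the treewidth. On the other hand G contains the 3-clique {0, 1, 3}. A clique must lie in a single bag of any decomposition, so no decomposition can have width below 2. The upper and lower bounds meet at 2, so that is the treewidth.

2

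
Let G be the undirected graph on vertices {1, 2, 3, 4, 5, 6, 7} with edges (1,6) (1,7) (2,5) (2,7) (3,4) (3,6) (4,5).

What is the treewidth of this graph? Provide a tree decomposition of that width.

Each bag holds 3 vertices, so the decomposition has width 2, which upper-bounds the treewidth. Since 1–7–2–5–4–3–6–1 is a cycle in G, G is not acyclic. Forests are exactly the graphs of treewidth ≤ 1, so tw(G) ≥ 2. The upper and lower bounds meet at 2, so that is the treewidth.

Treewidth 2.
One optimal decomposition is:
Bags: B1 = {1, 2, 7}  B2 = {1, 2, 5}  B3 = {1, 4, 5}  B4 = {1, 3, 4}  B5 = {1, 3, 6}
Tree: B1–B2, B2–B3, B3–B4, B4–B5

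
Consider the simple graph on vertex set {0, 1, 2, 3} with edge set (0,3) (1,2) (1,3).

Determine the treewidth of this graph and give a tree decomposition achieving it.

Treewidth 1.
Bags: B1 = {0, 3}  B2 = {1, 3}  B3 = {1, 2}
Tree: B1–B2, B2–B3

The largest bag has 2 vertices, giving width 1; this decomposition certifies tw(G) ≤ 1. Since G has at least one edge (e.g. 0–3), it is not an edgeless graph, so tw(G) ≥ 1. Hence tw(G) = 1 exactly.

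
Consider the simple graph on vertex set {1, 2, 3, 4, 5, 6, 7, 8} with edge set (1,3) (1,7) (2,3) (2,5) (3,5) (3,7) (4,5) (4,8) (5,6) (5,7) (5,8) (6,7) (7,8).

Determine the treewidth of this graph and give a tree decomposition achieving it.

Treewidth 2.
One such decomposition:
Bags: B1 = {2, 3, 5}  B2 = {3, 5, 7}  B3 = {1, 3, 7}  B4 = {5, 7, 8}  B5 = {4, 5, 8}  B6 = {5, 6, 7}
Tree: B1–B2, B2–B3, B2–B4, B4–B5, B2–B6

The largest bag has 3 vertices, giving width 2; this decomposition certifies tw(G) ≤ 2. Conversely, {1, 3, 7} is a clique of size 3, and the vertices of any clique must share a bag in every tree decomposition; so some bag has ≥ 3 vertices and tw(G) ≥ 2. Therefore the treewidth is 2.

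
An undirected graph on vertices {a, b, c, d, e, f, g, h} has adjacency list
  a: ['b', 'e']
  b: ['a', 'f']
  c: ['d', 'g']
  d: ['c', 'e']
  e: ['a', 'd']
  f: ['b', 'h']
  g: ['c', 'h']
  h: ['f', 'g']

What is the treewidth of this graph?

2

A width-2 tree decomposition is:
Bags: B1 = {c, d, g}  B2 = {d, e, g}  B3 = {a, e, g}  B4 = {a, b, g}  B5 = {b, f, g}  B6 = {f, g, h}
Tree: B1–B2, B2–B3, B3–B4, B4–B5, B5–B6
Every bag has size at most 3, so the width is 3 − 1 = 2 and tw(G) ≤ 2. The edges g–c–d–e–a–b–f–h–g form a cycle, so G is not a tree and its treewidth is at least 2. Hence tw(G) = 2 exactly.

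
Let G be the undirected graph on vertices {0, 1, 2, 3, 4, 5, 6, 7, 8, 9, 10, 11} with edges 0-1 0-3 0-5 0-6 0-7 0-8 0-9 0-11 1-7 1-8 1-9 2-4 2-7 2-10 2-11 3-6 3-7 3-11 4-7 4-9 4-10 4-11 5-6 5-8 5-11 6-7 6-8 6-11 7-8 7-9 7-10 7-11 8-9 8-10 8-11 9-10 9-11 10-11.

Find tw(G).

A width-4 tree decomposition is:
Bags: B1 = {7, 8, 9, 10, 11}  B2 = {0, 7, 8, 9, 11}  B3 = {0, 6, 7, 8, 11}  B4 = {0, 1, 7, 8, 9}  B5 = {4, 7, 9, 10, 11}  B6 = {0, 3, 6, 7, 11}  B7 = {0, 5, 6, 8, 11}  B8 = {2, 4, 7, 10, 11}
Tree: B1–B2, B2–B3, B2–B4, B1–B5, B3–B6, B3–B7, B5–B8
Every bag has size at most 5, so the width is 5 − 1 = 4 and tw(G) ≤ 4. On the other hand G contains the 5-clique {0, 5, 6, 8, 11}. A clique must lie in a single bag of any decomposition, so no decomposition can have width below 4. Therefore the treewidth is 4.

4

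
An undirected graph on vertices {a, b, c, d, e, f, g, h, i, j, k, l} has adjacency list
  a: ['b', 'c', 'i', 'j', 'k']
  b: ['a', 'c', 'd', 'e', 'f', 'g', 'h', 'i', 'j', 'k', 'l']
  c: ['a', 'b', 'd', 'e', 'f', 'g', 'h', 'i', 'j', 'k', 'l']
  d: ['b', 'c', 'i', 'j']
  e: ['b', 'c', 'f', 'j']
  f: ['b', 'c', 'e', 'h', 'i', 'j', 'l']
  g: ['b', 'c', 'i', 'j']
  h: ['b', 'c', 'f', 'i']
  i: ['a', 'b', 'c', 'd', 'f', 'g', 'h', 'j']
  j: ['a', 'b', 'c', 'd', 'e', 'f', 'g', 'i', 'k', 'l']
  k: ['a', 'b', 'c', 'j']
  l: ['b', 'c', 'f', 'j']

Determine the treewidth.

A width-4 tree decomposition is:
Bags: B1 = {b, c, g, i, j}  B2 = {b, c, d, i, j}  B3 = {a, b, c, i, j}  B4 = {b, c, f, i, j}  B5 = {b, c, f, j, l}  B6 = {a, b, c, j, k}  B7 = {b, c, f, h, i}  B8 = {b, c, e, f, j}
Tree: B1–B2, B1–B3, B2–B4, B4–B5, B3–B6, B4–B7, B5–B8
The largest bag has 5 vertices, giving width 4; this decomposition certifies tw(G) ≤ 4. Conversely, {b, c, e, f, j} is a clique of size 5, and the vertices of any clique must share a bag in every tree decomposition; so some bag has ≥ 5 vertices and tw(G) ≥ 4. Combining the bounds, tw(G) = 4.

4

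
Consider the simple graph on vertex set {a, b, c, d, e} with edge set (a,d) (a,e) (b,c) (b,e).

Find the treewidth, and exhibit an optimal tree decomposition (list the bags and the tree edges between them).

Treewidth 1.
One such decomposition:
Bags: B1 = {a, d}  B2 = {a, e}  B3 = {b, e}  B4 = {b, c}
Tree: B1–B2, B2–B3, B3–B4

Every bag has size at most 2, so the width is 2 − 1 = 1 and tw(G) ≤ 1. Any graph with an edge has treewidth ≥ 1, and G has the edge d–a. The upper and lower bounds meet at 1, so that is the treewidth.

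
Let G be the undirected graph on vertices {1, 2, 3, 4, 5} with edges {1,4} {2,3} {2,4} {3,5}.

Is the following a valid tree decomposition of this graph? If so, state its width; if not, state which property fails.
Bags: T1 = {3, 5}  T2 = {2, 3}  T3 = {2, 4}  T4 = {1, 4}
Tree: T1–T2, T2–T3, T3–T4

Checking the three conditions: (i) the bags cover all of {1, 2, 3, 4, 5}; (ii) for each edge, some bag contains both endpoints; (iii) the bags containing any fixed vertex form a subtree. All hold, so the decomposition is valid with width 2 − 1 = 1.

Yes; width 1.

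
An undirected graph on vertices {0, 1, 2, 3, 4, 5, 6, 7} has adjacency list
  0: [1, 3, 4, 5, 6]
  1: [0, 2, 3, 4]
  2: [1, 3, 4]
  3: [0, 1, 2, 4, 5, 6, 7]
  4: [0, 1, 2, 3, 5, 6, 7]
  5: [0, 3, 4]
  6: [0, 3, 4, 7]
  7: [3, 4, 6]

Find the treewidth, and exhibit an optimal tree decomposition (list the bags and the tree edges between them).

Treewidth 3.
One such decomposition:
Bags: B1 = {0, 3, 4, 5}  B2 = {0, 1, 3, 4}  B3 = {0, 3, 4, 6}  B4 = {1, 2, 3, 4}  B5 = {3, 4, 6, 7}
Tree: B1–B2, B1–B3, B2–B4, B3–B5

The largest bag has 4 vertices, giving width 3; this decomposition certifies tw(G) ≤ 3. Conversely, {0, 1, 3, 4} is a clique of size 4, and the vertices of any clique must share a bag in every tree decomposition; so some bag has ≥ 4 vertices and tw(G) ≥ 3. Hence tw(G) = 3 exactly.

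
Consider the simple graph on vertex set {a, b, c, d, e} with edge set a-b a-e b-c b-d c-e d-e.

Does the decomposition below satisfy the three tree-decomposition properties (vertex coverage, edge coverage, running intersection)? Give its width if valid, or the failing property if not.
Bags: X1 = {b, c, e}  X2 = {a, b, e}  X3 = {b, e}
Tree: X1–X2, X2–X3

No — vertex d appears in no bag.

A tree decomposition must satisfy three properties: every vertex lies in some bag; for every edge, both endpoints lie together in some bag; and for every vertex, the bags containing it form a connected subtree. Here vertex d appears in no bag, so the decomposition is invalid.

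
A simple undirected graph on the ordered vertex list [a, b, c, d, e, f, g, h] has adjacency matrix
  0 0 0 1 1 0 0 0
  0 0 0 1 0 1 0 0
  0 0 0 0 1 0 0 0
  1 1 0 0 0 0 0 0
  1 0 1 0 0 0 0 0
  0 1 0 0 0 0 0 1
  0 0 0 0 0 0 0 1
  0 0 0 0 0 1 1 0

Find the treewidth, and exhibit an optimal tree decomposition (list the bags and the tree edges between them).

The largest bag has 2 vertices, giving width 1; this decomposition certifies tw(G) ≤ 1. G has an edge, so its treewidth is at least 1. The upper and lower bounds meet at 1, so that is the treewidth.

Treewidth 1.
One optimal decomposition is:
Bags: B1 = {g, h}  B2 = {f, h}  B3 = {b, f}  B4 = {b, d}  B5 = {a, d}  B6 = {a, e}  B7 = {c, e}
Tree: B1–B2, B2–B3, B3–B4, B4–B5, B5–B6, B6–B7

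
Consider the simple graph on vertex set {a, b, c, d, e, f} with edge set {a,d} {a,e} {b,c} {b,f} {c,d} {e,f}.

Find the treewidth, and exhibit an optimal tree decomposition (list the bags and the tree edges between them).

Each bag holds 3 vertices, so the decomposition has width 2, which upper-bounds the treewidth. The edges c–d–a–e–f–b–c form a cycle, so G is not a tree and its treewidth is at least 2. Hence tw(G) = 2 exactly.

Treewidth 2.
One optimal decomposition is:
Bags: B1 = {a, c, d}  B2 = {a, c, e}  B3 = {c, e, f}  B4 = {b, c, f}
Tree: B1–B2, B2–B3, B3–B4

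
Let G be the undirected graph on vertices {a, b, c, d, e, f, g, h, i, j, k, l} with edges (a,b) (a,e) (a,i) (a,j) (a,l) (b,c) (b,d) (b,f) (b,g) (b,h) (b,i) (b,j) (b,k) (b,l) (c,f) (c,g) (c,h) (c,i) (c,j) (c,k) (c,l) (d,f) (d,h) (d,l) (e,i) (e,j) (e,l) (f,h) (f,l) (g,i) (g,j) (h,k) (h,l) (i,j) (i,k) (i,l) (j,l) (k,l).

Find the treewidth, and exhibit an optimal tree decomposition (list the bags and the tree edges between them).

Each bag holds 5 vertices, so the decomposition has width 4, which upper-bounds the treewidth. Conversely, {a, e, i, j, l} is a clique of size 5, and the vertices of any clique must share a bag in every tree decomposition; so some bag has ≥ 5 vertices and tw(G) ≥ 4. Combining the bounds, tw(G) = 4.

Treewidth 4.
One such decomposition:
Bags: B1 = {b, c, i, k, l}  B2 = {b, c, i, j, l}  B3 = {b, c, g, i, j}  B4 = {b, c, h, k, l}  B5 = {b, c, f, h, l}  B6 = {b, d, f, h, l}  B7 = {a, b, i, j, l}  B8 = {a, e, i, j, l}
Tree: B1–B2, B2–B3, B1–B4, B4–B5, B5–B6, B2–B7, B7–B8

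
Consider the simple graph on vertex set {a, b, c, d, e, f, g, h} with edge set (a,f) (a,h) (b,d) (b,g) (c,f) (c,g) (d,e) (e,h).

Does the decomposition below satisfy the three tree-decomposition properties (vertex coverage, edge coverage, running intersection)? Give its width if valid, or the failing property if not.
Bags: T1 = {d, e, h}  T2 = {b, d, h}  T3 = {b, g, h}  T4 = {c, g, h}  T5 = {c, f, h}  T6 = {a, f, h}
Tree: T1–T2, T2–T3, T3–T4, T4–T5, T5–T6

Vertex coverage: the bags together contain {a, b, c, d, e, f, g, h}, the full vertex set. Edge coverage: each edge of G has both endpoints in at least one bag. Running intersection: for every vertex, the bags containing it form a connected subtree. All three properties hold, so this is a valid tree decomposition of width max|bag| − 1 = 2, and hence tw(G) ≤ 2.

Yes; width 2.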